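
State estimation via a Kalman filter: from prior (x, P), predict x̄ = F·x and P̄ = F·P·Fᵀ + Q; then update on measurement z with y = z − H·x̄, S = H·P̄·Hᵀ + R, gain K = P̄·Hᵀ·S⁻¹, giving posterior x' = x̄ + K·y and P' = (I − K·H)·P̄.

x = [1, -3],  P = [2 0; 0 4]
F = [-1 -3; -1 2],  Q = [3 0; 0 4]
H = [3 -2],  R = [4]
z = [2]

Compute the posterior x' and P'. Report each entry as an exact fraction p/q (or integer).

x' = [-212/725, -223/145]
P' = [1836/725 484/145; 484/145 154/29]

x̄ = F·x = [8, -7]
P̄ = F·P·Fᵀ + Q = [41 -22; -22 22]
y = z − H·x̄ = [-36]
S = H·P̄·Hᵀ + R = [725]
K = P̄·Hᵀ·S⁻¹ = [167/725; -22/145]
x' = x̄ + K·y = [-212/725, -223/145]
P' = (I − K·H)·P̄ = [1836/725 484/145; 484/145 154/29]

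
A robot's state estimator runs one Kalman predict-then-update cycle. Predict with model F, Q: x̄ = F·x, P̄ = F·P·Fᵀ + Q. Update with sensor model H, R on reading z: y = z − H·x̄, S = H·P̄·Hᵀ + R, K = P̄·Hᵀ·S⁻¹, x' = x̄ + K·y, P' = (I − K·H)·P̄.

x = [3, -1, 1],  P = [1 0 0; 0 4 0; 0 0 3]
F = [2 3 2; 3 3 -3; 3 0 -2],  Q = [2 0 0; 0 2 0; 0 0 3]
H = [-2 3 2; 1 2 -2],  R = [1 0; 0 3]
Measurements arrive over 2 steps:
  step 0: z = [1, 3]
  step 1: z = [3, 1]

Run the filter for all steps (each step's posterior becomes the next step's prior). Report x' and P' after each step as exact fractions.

step 0: x̄ = F·x = [5, 3, 7]
step 0: P̄ = F·P·Fᵀ + Q = [54 24 -6; 24 74 27; -6 27 24]
step 0: y = z − H·x̄ = [-12, 6]
step 0: S = H·P̄·Hᵀ + R = [1063 126; 126 353]
step 0: K = P̄·Hᵀ·S⁻¹ = [-31308/359363 127230/359363; 65616/359363 96706/359363; 49773/359363 -17766/359363]
step 0: x' = x̄ + K·y = [2935891/359363, 870933/359363, 1811669/359363]
step 0: P' = (I − K·H)·P̄ = [3398598/359363 749796/359363 2258250/359363; 749796/359363 221106/359363 450945/359363; 2258250/359363 450945/359363 1606719/359363]
step 1: x̄ = F·x = [12107919/359363, 5985465/359363, 5184335/359363]
step 1: P̄ = F·P·Fᵀ + Q = [55204840/359363 22635333/359363 22523706/359363; 22635333/359363 12487351/359363 10396440/359363; 22523706/359363 10396440/359363 10993347/359363]
step 1: y = z − H·x̄ = [-3031138/359363, -13350816/359363]
step 1: S = H·P̄·Hᵀ + R = [50481906/359363 12255061/359363; 12255061/359363 67480709/359363]
step 1: K = P̄·Hᵀ·S⁻¹ = [-1412560285/9061501291 7699574671/9061501291; 1523645096/9061501291 3324377061/9061501291; 798982362/9061501291 2719136610/9061501291]
step 1: x' = x̄ + K·y = [31171779221/9061501291, 14569596257/9061501291, 22966582363/9061501291]
step 1: P' = (I − K·H)·P̄ = [214432631327/9061501291 47223759011/9061501291 142890712668/9061501291; 47223759011/9061501291 11744107058/9061501291 30369420972/9061501291; 142890712668/9061501291 30369420972/9061501291 97736072391/9061501291]

step 0: x' = [2935891/359363, 870933/359363, 1811669/359363], P' = [3398598/359363 749796/359363 2258250/359363; 749796/359363 221106/359363 450945/359363; 2258250/359363 450945/359363 1606719/359363]
step 1: x' = [31171779221/9061501291, 14569596257/9061501291, 22966582363/9061501291], P' = [214432631327/9061501291 47223759011/9061501291 142890712668/9061501291; 47223759011/9061501291 11744107058/9061501291 30369420972/9061501291; 142890712668/9061501291 30369420972/9061501291 97736072391/9061501291]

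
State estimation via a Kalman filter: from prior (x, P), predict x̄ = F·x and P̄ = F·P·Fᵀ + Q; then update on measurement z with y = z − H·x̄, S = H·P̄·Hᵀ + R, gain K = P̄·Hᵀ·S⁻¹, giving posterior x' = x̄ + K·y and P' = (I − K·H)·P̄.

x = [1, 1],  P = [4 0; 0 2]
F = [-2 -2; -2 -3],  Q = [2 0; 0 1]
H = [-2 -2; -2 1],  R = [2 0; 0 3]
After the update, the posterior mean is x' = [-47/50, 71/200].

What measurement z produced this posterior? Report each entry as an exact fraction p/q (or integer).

z = [1, 3]

x̄ = F·x = [-4, -5]
P̄ = F·P·Fᵀ + Q = [26 28; 28 35]
S = H·P̄·Hᵀ + R = [470 90; 90 30]
K = P̄·Hᵀ·S⁻¹ = [-9/50 -13/50; -63/200 49/200]
x' − x̄ = [153/50, 1071/200] = K·y
y = (KᵀK)⁻¹·Kᵀ·(x' − x̄) = [-17, 0]
z = y + H·x̄ = [-17, 0] + [18, 3] = [1, 3]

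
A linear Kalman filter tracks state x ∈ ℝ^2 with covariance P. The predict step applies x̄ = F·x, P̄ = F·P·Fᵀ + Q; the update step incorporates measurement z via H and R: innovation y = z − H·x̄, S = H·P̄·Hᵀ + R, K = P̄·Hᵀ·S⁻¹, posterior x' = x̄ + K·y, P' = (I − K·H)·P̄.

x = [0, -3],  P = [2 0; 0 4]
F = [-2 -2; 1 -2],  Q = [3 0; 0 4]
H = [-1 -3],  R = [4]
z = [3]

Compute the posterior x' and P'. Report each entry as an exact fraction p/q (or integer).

x' = [15/43, -300/301]
P' = [594/43 -186/43; -186/43 538/301]

x̄ = F·x = [6, 6]
P̄ = F·P·Fᵀ + Q = [27 12; 12 22]
y = z − H·x̄ = [27]
S = H·P̄·Hᵀ + R = [301]
K = P̄·Hᵀ·S⁻¹ = [-9/43; -78/301]
x' = x̄ + K·y = [15/43, -300/301]
P' = (I − K·H)·P̄ = [594/43 -186/43; -186/43 538/301]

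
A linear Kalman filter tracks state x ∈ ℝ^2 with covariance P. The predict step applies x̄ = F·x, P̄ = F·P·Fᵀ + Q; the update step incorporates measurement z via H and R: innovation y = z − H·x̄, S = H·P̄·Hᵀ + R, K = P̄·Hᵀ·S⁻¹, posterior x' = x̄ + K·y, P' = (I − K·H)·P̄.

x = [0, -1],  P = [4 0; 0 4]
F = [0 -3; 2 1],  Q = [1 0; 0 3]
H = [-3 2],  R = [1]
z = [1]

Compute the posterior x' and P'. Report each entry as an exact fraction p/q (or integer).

x̄ = F·x = [3, -1]
P̄ = F·P·Fᵀ + Q = [37 -12; -12 23]
y = z − H·x̄ = [12]
S = H·P̄·Hᵀ + R = [570]
K = P̄·Hᵀ·S⁻¹ = [-9/38; 41/285]
x' = x̄ + K·y = [3/19, 69/95]
P' = (I − K·H)·P̄ = [191/38 141/19; 141/19 3193/285]

x' = [3/19, 69/95]
P' = [191/38 141/19; 141/19 3193/285]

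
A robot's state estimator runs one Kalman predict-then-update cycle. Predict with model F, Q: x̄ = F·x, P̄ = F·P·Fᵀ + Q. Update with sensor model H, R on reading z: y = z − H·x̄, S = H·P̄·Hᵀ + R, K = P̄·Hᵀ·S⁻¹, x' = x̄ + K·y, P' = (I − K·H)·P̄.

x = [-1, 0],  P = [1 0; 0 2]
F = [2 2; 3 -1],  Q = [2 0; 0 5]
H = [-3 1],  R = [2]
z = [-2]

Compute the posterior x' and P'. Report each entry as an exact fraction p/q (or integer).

x̄ = F·x = [-2, -3]
P̄ = F·P·Fᵀ + Q = [14 2; 2 16]
y = z − H·x̄ = [-5]
S = H·P̄·Hᵀ + R = [132]
K = P̄·Hᵀ·S⁻¹ = [-10/33; 5/66]
x' = x̄ + K·y = [-16/33, -223/66]
P' = (I − K·H)·P̄ = [62/33 166/33; 166/33 503/33]

x' = [-16/33, -223/66]
P' = [62/33 166/33; 166/33 503/33]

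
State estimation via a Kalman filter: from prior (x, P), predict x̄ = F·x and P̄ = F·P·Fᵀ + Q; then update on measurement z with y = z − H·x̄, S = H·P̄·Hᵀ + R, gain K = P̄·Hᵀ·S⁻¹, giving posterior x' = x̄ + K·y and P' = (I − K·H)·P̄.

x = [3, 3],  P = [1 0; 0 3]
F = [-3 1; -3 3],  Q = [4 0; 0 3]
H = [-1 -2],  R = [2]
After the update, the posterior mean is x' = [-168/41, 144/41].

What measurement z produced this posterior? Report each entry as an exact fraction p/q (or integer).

x̄ = F·x = [-6, 0]
P̄ = F·P·Fᵀ + Q = [16 18; 18 39]
S = H·P̄·Hᵀ + R = [246]
K = P̄·Hᵀ·S⁻¹ = [-26/123; -16/41]
x' − x̄ = [78/41, 144/41] = K·y
y = (KᵀK)⁻¹·Kᵀ·(x' − x̄) = [-9]
z = y + H·x̄ = [-9] + [6] = [-3]

z = [-3]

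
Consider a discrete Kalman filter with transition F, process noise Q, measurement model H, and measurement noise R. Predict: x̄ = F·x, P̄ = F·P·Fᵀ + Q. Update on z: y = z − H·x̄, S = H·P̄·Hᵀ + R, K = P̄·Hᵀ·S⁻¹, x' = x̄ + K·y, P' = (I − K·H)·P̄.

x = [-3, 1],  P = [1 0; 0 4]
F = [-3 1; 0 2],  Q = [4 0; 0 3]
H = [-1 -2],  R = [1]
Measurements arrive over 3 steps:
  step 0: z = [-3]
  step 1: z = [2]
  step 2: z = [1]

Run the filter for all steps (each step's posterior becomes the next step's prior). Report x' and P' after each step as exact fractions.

step 0: x' = [299/42, -127/63], P' = [117/14 -85/21; -85/21 139/63]
step 1: x' = [-186671/33869, 57612/33869], P' = [228235/33869 -103842/33869; -103842/33869 55219/33869]
step 2: x' = [17062319/7125623, -11653000/7125623], P' = [48553198/7125623 -22109178/7125623; -22109178/7125623 11743817/7125623]

step 0: x̄ = F·x = [10, 2]
step 0: P̄ = F·P·Fᵀ + Q = [17 8; 8 19]
step 0: y = z − H·x̄ = [11]
step 0: S = H·P̄·Hᵀ + R = [126]
step 0: K = P̄·Hᵀ·S⁻¹ = [-11/42; -23/63]
step 0: x' = x̄ + K·y = [299/42, -127/63]
step 0: P' = (I − K·H)·P̄ = [117/14 -85/21; -85/21 139/63]
step 1: x̄ = F·x = [-2945/126, -254/63]
step 1: P̄ = F·P·Fᵀ + Q = [13319/126 1808/63; 1808/63 745/63]
step 1: y = z − H·x̄ = [-3709/126]
step 1: S = H·P̄·Hᵀ + R = [33869/126]
step 1: K = P̄·Hᵀ·S⁻¹ = [-20551/33869; -6596/33869]
step 1: x' = x̄ + K·y = [-186671/33869, 57612/33869]
step 1: P' = (I − K·H)·P̄ = [228235/33869 -103842/33869; -103842/33869 55219/33869]
step 2: x̄ = F·x = [617625/33869, 115224/33869]
step 2: P̄ = F·P·Fᵀ + Q = [2867862/33869 733490/33869; 733490/33869 322483/33869]
step 2: y = z − H·x̄ = [881942/33869]
step 2: S = H·P̄·Hᵀ + R = [7125623/33869]
step 2: K = P̄·Hᵀ·S⁻¹ = [-4334842/7125623; -1378456/7125623]
step 2: x' = x̄ + K·y = [17062319/7125623, -11653000/7125623]
step 2: P' = (I − K·H)·P̄ = [48553198/7125623 -22109178/7125623; -22109178/7125623 11743817/7125623]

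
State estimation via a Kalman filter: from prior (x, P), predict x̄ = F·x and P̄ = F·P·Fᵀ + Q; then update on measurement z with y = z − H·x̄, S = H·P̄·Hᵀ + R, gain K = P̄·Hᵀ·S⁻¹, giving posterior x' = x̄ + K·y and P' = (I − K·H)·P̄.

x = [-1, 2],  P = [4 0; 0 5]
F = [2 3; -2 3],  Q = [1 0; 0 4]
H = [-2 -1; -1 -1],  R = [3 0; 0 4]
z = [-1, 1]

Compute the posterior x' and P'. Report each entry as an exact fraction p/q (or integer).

x' = [309/608, -261/608]
P' = [2563/608 -3859/608; -3859/608 6819/608]

x̄ = F·x = [4, 8]
P̄ = F·P·Fᵀ + Q = [62 29; 29 65]
y = z − H·x̄ = [15, 13]
S = H·P̄·Hᵀ + R = [432 276; 276 189]
K = P̄·Hᵀ·S⁻¹ = [-1267/1824 81/152; 899/1824 -185/152]
x' = x̄ + K·y = [309/608, -261/608]
P' = (I − K·H)·P̄ = [2563/608 -3859/608; -3859/608 6819/608]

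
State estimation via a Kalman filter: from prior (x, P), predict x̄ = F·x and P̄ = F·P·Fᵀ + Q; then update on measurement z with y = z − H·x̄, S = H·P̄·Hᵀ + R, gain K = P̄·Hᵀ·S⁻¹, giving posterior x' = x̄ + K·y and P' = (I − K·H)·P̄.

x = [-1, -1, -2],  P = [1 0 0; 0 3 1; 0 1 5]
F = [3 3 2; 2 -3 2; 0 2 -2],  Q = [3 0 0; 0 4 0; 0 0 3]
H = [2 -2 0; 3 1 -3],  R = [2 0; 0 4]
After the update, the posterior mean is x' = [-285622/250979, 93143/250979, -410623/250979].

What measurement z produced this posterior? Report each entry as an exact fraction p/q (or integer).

z = [-3, 2]

x̄ = F·x = [-10, -3, 2]
P̄ = F·P·Fᵀ + Q = [71 -1 -4; -1 43 -28; -4 -28 27]
S = H·P̄·Hᵀ + R = [466 200; 200 1163]
K = P̄·Hᵀ·S⁻¹ = [61336/250979 37792/250979; -63572/250979 37692/250979; 40012/250979 -32993/250979]
x' − x̄ = [2224168/250979, 846080/250979, -912581/250979] = K·y
y = (KᵀK)⁻¹·Kᵀ·(x' − x̄) = [11, 41]
z = y + H·x̄ = [11, 41] + [-14, -39] = [-3, 2]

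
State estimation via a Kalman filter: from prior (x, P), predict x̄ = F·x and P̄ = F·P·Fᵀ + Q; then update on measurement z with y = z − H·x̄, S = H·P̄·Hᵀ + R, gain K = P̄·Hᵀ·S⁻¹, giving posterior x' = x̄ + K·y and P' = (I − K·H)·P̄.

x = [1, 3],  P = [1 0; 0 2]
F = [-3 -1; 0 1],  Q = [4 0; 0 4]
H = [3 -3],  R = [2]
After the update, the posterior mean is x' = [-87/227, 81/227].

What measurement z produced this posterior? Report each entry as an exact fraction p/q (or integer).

x̄ = F·x = [-6, 3]
P̄ = F·P·Fᵀ + Q = [15 -2; -2 6]
S = H·P̄·Hᵀ + R = [227]
K = P̄·Hᵀ·S⁻¹ = [51/227; -24/227]
x' − x̄ = [1275/227, -600/227] = K·y
y = (KᵀK)⁻¹·Kᵀ·(x' − x̄) = [25]
z = y + H·x̄ = [25] + [-27] = [-2]

z = [-2]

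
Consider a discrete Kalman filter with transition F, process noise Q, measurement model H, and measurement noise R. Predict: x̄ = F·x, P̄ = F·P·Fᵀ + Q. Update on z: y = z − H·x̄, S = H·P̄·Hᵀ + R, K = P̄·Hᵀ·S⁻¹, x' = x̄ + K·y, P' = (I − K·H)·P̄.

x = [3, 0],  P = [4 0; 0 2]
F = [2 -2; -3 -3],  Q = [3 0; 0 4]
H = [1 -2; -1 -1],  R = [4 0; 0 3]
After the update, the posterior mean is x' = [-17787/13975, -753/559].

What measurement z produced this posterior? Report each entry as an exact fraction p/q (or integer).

x̄ = F·x = [6, -9]
P̄ = F·P·Fᵀ + Q = [27 -12; -12 58]
S = H·P̄·Hᵀ + R = [311 77; 77 64]
K = P̄·Hᵀ·S⁻¹ = [4419/13975 -8592/13975; -186/559 -178/559]
x' − x̄ = [-101637/13975, 4278/559] = K·y
y = (KᵀK)⁻¹·Kᵀ·(x' − x̄) = [-23, 0]
z = y + H·x̄ = [-23, 0] + [24, 3] = [1, 3]

z = [1, 3]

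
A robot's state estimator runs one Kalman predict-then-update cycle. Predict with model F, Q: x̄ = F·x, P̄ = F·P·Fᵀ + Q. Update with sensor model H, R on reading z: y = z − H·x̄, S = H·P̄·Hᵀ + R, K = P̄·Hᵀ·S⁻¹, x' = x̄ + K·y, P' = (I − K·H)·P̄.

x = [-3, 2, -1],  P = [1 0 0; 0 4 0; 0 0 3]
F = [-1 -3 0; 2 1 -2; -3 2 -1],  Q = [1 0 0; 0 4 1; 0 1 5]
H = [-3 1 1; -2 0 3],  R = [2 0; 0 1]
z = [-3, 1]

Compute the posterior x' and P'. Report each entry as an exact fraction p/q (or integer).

x̄ = F·x = [-3, -2, 14]
P̄ = F·P·Fᵀ + Q = [38 -14 -21; -14 24 9; -21 9 33]
y = z − H·x̄ = [-24, -47]
S = H·P̄·Hᵀ + R = [629 613; 613 702]
K = P̄·Hᵀ·S⁻¹ = [-19391/65789 3906/65789; 18935/65789 -11380/65789; -12723/65789 24324/65789]
x' = x̄ + K·y = [84435/65789, -51158/65789, 83170/65789]
P' = (I − K·H)·P̄ = [153657/65789 318449/65789 103740/65789; 318449/65789 784711/65789 208506/65789; 103740/65789 208506/65789 77268/65789]

x' = [84435/65789, -51158/65789, 83170/65789]
P' = [153657/65789 318449/65789 103740/65789; 318449/65789 784711/65789 208506/65789; 103740/65789 208506/65789 77268/65789]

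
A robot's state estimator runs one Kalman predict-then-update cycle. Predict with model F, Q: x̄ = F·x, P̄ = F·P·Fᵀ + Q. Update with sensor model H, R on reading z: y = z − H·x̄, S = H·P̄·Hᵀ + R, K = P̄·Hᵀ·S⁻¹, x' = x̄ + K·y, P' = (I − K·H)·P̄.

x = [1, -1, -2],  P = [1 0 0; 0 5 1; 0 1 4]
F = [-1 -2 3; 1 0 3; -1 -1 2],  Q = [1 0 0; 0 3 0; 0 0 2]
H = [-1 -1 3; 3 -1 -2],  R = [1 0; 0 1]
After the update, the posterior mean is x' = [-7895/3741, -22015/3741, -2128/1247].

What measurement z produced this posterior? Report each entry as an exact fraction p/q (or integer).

z = [3, 3]

x̄ = F·x = [-5, -5, -4]
P̄ = F·P·Fᵀ + Q = [46 29 28; 29 40 20; 28 20 20]
S = H·P̄·Hᵀ + R = [37 12; 12 105]
K = P̄·Hᵀ·S⁻¹ = [103/1247 1853/3741; -343/1247 367/3741; 324/1247 248/1247]
x' − x̄ = [10810/3741, -3310/3741, 2860/1247] = K·y
y = (KᵀK)⁻¹·Kᵀ·(x' − x̄) = [5, 5]
z = y + H·x̄ = [5, 5] + [-2, -2] = [3, 3]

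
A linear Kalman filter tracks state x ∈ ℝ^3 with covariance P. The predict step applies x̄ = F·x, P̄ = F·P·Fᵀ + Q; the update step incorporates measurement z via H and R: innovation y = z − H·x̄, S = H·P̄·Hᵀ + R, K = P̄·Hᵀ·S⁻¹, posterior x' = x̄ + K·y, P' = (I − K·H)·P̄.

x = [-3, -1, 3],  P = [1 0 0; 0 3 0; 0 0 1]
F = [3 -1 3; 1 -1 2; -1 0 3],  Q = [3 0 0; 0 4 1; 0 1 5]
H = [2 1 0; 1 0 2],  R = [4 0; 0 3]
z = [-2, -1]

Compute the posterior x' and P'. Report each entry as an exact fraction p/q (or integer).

x' = [-2, 111/89, 195/178]
P' = [3/2 -3/2 -3/4; -3/2 675/178 291/356; -3/4 291/356 771/712]

x̄ = F·x = [1, 4, 12]
P̄ = F·P·Fᵀ + Q = [24 12 6; 12 12 6; 6 6 15]
y = z − H·x̄ = [-8, -26]
S = H·P̄·Hᵀ + R = [160 96; 96 111]
K = P̄·Hᵀ·S⁻¹ = [3/8 0; 141/712 4/89; -243/1424 42/89]
x' = x̄ + K·y = [-2, 111/89, 195/178]
P' = (I − K·H)·P̄ = [3/2 -3/2 -3/4; -3/2 675/178 291/356; -3/4 291/356 771/712]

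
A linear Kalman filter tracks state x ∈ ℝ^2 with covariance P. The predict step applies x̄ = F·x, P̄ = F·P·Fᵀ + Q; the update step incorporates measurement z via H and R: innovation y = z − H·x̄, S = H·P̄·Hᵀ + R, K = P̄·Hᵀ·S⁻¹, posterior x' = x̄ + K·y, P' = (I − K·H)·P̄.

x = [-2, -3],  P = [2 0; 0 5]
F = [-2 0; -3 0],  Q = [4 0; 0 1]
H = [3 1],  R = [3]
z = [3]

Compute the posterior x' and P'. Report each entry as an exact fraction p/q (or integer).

x̄ = F·x = [4, 6]
P̄ = F·P·Fᵀ + Q = [12 12; 12 19]
y = z − H·x̄ = [-15]
S = H·P̄·Hᵀ + R = [202]
K = P̄·Hᵀ·S⁻¹ = [24/101; 55/202]
x' = x̄ + K·y = [44/101, 387/202]
P' = (I − K·H)·P̄ = [60/101 -108/101; -108/101 813/202]

x' = [44/101, 387/202]
P' = [60/101 -108/101; -108/101 813/202]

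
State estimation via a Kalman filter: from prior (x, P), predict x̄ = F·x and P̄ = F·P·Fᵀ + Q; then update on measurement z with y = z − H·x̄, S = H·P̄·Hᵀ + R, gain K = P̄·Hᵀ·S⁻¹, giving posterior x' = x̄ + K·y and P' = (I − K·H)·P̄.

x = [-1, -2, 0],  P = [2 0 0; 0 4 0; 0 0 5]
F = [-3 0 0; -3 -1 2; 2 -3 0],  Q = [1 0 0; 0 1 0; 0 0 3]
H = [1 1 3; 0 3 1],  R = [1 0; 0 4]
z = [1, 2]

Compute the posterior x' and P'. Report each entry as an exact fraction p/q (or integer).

x̄ = F·x = [3, 5, 4]
P̄ = F·P·Fᵀ + Q = [19 18 -12; 18 43 0; -12 0 47]
y = z − H·x̄ = [-19, -17]
S = H·P̄·Hᵀ + R = [450 312; 312 438]
K = P̄·Hᵀ·S⁻¹ = [-2111/16626 1549/8313; -2255/16626 6503/16626; 6973/16626 -1061/5542]
x' = x̄ + K·y = [37321/16626, 7712/8313, -5936/8313]
P' = (I − K·H)·P̄ = [187889/16626 28397/16626 -72799/16626; 28397/16626 6793/8313 -7373/8313; -72799/16626 -7373/8313 5251/2771]

x' = [37321/16626, 7712/8313, -5936/8313]
P' = [187889/16626 28397/16626 -72799/16626; 28397/16626 6793/8313 -7373/8313; -72799/16626 -7373/8313 5251/2771]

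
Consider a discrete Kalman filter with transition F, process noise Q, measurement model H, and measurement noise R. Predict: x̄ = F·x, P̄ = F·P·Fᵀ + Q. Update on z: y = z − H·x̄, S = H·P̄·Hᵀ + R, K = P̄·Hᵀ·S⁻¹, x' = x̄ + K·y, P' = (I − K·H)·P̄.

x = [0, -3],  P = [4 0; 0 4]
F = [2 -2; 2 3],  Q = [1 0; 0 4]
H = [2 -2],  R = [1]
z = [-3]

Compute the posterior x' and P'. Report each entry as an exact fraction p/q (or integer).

x̄ = F·x = [6, -9]
P̄ = F·P·Fᵀ + Q = [33 -8; -8 56]
y = z − H·x̄ = [-33]
S = H·P̄·Hᵀ + R = [421]
K = P̄·Hᵀ·S⁻¹ = [82/421; -128/421]
x' = x̄ + K·y = [-180/421, 435/421]
P' = (I − K·H)·P̄ = [7169/421 7128/421; 7128/421 7192/421]

x' = [-180/421, 435/421]
P' = [7169/421 7128/421; 7128/421 7192/421]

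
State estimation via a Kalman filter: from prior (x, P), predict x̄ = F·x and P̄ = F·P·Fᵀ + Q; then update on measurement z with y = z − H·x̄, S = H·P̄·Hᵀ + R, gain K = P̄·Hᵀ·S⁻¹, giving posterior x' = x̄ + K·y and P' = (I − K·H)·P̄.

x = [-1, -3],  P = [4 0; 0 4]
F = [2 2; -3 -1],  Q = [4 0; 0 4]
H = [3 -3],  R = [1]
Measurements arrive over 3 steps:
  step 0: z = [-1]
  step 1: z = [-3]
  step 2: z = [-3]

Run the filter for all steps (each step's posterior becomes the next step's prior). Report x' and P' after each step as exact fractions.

step 0: x' = [-2012/1297, -1566/1297], P' = [5076/1297 5008/1297; 5008/1297 5084/1297]
step 1: x' = [-199280/600149, 2017806/3000745], P' = [1233604/600149 1200288/600149; 1200288/600149 6168132/3000745]
step 2: x' = [12427696/3726866377, 3735221910/3726866377], P' = [7660403316/3726866377 7453688304/3726866377; 7453688304/3726866377 7660736140/3726866377]

step 0: x̄ = F·x = [-8, 6]
step 0: P̄ = F·P·Fᵀ + Q = [36 -32; -32 44]
step 0: y = z − H·x̄ = [41]
step 0: S = H·P̄·Hᵀ + R = [1297]
step 0: K = P̄·Hᵀ·S⁻¹ = [204/1297; -228/1297]
step 0: x' = x̄ + K·y = [-2012/1297, -1566/1297]
step 0: P' = (I − K·H)·P̄ = [5076/1297 5008/1297; 5008/1297 5084/1297]
step 1: x̄ = F·x = [-7156/1297, 7602/1297]
step 1: P̄ = F·P·Fᵀ + Q = [85892/1297 -80688/1297; -80688/1297 86004/1297]
step 1: y = z − H·x̄ = [40383/1297]
step 1: S = H·P̄·Hᵀ + R = [3000745/1297]
step 1: K = P̄·Hᵀ·S⁻¹ = [99948/600149; -500076/3000745]
step 1: x' = x̄ + K·y = [-199280/600149, 2017806/3000745]
step 1: P' = (I − K·H)·P̄ = [1233604/600149 1200288/600149; 1200288/600149 6168132/3000745]
step 2: x̄ = F·x = [2042812/3000745, 971394/3000745]
step 2: P̄ = F·P·Fᵀ + Q = [109359108/3000745 -97355904/3000745; -97355904/3000745 109691932/3000745]
step 2: y = z − H·x̄ = [-12216489/3000745]
step 2: S = H·P̄·Hᵀ + R = [3726866377/3000745]
step 2: K = P̄·Hᵀ·S⁻¹ = [620145036/3726866377; -621143508/3726866377]
step 2: x' = x̄ + K·y = [12427696/3726866377, 3735221910/3726866377]
step 2: P' = (I − K·H)·P̄ = [7660403316/3726866377 7453688304/3726866377; 7453688304/3726866377 7660736140/3726866377]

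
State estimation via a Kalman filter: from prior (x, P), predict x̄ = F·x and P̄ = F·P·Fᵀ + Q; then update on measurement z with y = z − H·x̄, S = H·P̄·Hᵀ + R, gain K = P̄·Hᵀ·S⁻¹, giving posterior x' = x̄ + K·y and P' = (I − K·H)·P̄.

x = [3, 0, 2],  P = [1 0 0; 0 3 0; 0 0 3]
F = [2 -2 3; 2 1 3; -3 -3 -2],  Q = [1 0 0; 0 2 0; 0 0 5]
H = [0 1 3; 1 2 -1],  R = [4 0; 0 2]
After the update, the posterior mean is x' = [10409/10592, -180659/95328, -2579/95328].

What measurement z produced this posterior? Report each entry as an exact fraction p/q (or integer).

z = [-2, -3]

x̄ = F·x = [12, 12, -13]
P̄ = F·P·Fᵀ + Q = [44 25 -6; 25 36 -33; -6 -33 53]
S = H·P̄·Hᵀ + R = [319 -245; -245 487]
K = P̄·Hᵀ·S⁻¹ = [3101/10592 3735/10592; 1169/95328 26035/95328; 30737/95328 -9005/95328]
x' − x̄ = [-116695/10592, -1324595/95328, 1236685/95328] = K·y
y = (KᵀK)⁻¹·Kᵀ·(x' − x̄) = [25, -52]
z = y + H·x̄ = [25, -52] + [-27, 49] = [-2, -3]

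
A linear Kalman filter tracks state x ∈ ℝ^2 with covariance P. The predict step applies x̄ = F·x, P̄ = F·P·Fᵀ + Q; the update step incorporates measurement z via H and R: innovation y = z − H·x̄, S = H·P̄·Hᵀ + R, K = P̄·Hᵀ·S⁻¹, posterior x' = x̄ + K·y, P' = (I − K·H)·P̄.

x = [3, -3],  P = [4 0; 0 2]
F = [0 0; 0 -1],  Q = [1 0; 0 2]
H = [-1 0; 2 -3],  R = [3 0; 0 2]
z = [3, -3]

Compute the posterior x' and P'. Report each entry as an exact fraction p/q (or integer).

x' = [-39/82, 33/41]
P' = [57/82 18/41; 18/41 20/41]

x̄ = F·x = [0, 3]
P̄ = F·P·Fᵀ + Q = [1 0; 0 4]
y = z − H·x̄ = [3, 6]
S = H·P̄·Hᵀ + R = [4 -2; -2 42]
K = P̄·Hᵀ·S⁻¹ = [-19/82 3/82; -6/41 -12/41]
x' = x̄ + K·y = [-39/82, 33/41]
P' = (I − K·H)·P̄ = [57/82 18/41; 18/41 20/41]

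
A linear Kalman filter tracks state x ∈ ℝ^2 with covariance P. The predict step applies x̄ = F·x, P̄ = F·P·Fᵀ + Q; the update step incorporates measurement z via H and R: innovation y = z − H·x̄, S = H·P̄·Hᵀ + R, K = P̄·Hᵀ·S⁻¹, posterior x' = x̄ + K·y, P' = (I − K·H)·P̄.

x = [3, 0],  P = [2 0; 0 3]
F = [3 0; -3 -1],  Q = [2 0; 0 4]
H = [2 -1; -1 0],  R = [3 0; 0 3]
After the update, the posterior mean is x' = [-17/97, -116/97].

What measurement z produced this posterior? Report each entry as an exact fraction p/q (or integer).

x̄ = F·x = [9, -9]
P̄ = F·P·Fᵀ + Q = [20 -18; -18 25]
S = H·P̄·Hᵀ + R = [180 -58; -58 23]
K = P̄·Hᵀ·S⁻¹ = [87/388 -59/194; -359/776 -149/388]
x' − x̄ = [-890/97, 757/97] = K·y
y = (KᵀK)⁻¹·Kᵀ·(x' − x̄) = [-26, 11]
z = y + H·x̄ = [-26, 11] + [27, -9] = [1, 2]

z = [1, 2]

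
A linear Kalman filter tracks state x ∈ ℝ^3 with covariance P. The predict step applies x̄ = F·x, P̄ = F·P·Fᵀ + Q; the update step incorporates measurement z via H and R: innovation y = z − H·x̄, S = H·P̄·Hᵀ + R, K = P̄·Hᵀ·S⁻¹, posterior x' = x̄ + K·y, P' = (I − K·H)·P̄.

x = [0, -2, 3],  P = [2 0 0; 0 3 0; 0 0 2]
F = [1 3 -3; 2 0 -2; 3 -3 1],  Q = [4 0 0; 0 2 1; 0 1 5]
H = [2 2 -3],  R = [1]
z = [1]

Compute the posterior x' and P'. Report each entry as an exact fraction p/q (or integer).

x' = [-1285/1089, -3664/1089, -1213/363]
P' = [9314/1089 8609/1089 3959/363; 8609/1089 17921/1089 5891/363; 3959/363 5891/363 2196/121]

x̄ = F·x = [-15, -6, 9]
P̄ = F·P·Fᵀ + Q = [51 16 -27; 16 18 9; -27 9 52]
y = z − H·x̄ = [70]
S = H·P̄·Hᵀ + R = [1089]
K = P̄·Hᵀ·S⁻¹ = [215/1089; 41/1089; -64/363]
x' = x̄ + K·y = [-1285/1089, -3664/1089, -1213/363]
P' = (I − K·H)·P̄ = [9314/1089 8609/1089 3959/363; 8609/1089 17921/1089 5891/363; 3959/363 5891/363 2196/121]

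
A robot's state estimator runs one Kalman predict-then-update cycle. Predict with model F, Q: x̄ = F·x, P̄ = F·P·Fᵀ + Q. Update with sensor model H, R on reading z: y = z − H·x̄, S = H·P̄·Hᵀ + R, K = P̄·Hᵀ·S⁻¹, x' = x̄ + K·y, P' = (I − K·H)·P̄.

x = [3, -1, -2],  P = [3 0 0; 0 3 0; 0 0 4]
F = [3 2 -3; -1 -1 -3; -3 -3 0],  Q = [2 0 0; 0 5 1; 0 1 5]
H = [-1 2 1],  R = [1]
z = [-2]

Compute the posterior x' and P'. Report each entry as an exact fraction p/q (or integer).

x' = [4571/407, 2456/407, -1164/407]
P' = [24939/407 15907/407 -6955/407; 15907/407 10665/407 -5331/407; -6955/407 -5331/407 3849/407]

x̄ = F·x = [13, 4, -6]
P̄ = F·P·Fᵀ + Q = [77 21 -45; 21 47 19; -45 19 59]
y = z − H·x̄ = [9]
S = H·P̄·Hᵀ + R = [407]
K = P̄·Hᵀ·S⁻¹ = [-80/407; 92/407; 142/407]
x' = x̄ + K·y = [4571/407, 2456/407, -1164/407]
P' = (I − K·H)·P̄ = [24939/407 15907/407 -6955/407; 15907/407 10665/407 -5331/407; -6955/407 -5331/407 3849/407]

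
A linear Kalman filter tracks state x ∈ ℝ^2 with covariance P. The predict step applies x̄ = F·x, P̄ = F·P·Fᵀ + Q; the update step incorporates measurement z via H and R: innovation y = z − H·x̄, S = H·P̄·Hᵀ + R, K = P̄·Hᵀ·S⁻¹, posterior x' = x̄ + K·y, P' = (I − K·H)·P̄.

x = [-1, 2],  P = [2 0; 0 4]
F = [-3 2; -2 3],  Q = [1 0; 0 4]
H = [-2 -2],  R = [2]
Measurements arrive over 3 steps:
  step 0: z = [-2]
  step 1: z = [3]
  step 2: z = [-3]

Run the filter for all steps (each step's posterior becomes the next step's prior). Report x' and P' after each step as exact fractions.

step 0: x̄ = F·x = [7, 8]
step 0: P̄ = F·P·Fᵀ + Q = [35 36; 36 48]
step 0: y = z − H·x̄ = [28]
step 0: S = H·P̄·Hᵀ + R = [622]
step 0: K = P̄·Hᵀ·S⁻¹ = [-71/311; -84/311]
step 0: x' = x̄ + K·y = [189/311, 136/311]
step 0: P' = (I − K·H)·P̄ = [803/311 -732/311; -732/311 816/311]
step 1: x̄ = F·x = [-295/311, 30/311]
step 1: P̄ = F·P·Fᵀ + Q = [19586/311 19230/311; 19230/311 20584/311]
step 1: y = z − H·x̄ = [403/311]
step 1: S = H·P̄·Hᵀ + R = [315142/311]
step 1: K = P̄·Hᵀ·S⁻¹ = [-38816/157571; -39814/157571]
step 1: x' = x̄ + K·y = [-199763/157571, -36392/157571]
step 1: P' = (I − K·H)·P̄ = [234154/157571 -195338/157571; -195338/157571 235152/157571]
step 2: x̄ = F·x = [526505/157571, 290350/157571]
step 2: P̄ = F·P·Fᵀ + Q = [5549621/157571 5355230/157571; 5355230/157571 6027324/157571]
step 2: y = z − H·x̄ = [1160997/157571]
step 2: S = H·P̄·Hᵀ + R = [89464762/157571]
step 2: K = P̄·Hᵀ·S⁻¹ = [-10904851/44732381; -11382554/44732381]
step 2: x' = x̄ + K·y = [69120098/44732381, -1441028/44732381]
step 2: P' = (I − K·H)·P̄ = [66104869/44732381 -55200018/44732381; -55200018/44732381 66582572/44732381]

step 0: x' = [189/311, 136/311], P' = [803/311 -732/311; -732/311 816/311]
step 1: x' = [-199763/157571, -36392/157571], P' = [234154/157571 -195338/157571; -195338/157571 235152/157571]
step 2: x' = [69120098/44732381, -1441028/44732381], P' = [66104869/44732381 -55200018/44732381; -55200018/44732381 66582572/44732381]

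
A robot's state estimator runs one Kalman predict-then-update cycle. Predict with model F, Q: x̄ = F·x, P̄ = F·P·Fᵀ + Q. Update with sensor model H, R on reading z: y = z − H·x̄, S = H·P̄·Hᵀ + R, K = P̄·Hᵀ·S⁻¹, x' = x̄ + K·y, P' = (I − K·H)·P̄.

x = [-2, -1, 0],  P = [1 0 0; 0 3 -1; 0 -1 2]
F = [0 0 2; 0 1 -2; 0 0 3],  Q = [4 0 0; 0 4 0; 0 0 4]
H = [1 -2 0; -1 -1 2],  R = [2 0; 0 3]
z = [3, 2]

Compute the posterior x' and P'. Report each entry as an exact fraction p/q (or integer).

x' = [277/1205, -3331/2410, 999/2410]
P' = [4746/1205 2011/1205 3251/1205; 2011/1205 2797/2410 3207/2410; 3251/1205 3207/2410 6287/2410]

x̄ = F·x = [0, -1, 0]
P̄ = F·P·Fᵀ + Q = [12 -10 12; -10 19 -15; 12 -15 22]
y = z − H·x̄ = [1, 1]
S = H·P̄·Hᵀ + R = [130 100; 100 114]
K = P̄·Hᵀ·S⁻¹ = [362/1205 -17/241; -393/1205 -27/482; 22/1205 191/482]
x' = x̄ + K·y = [277/1205, -3331/2410, 999/2410]
P' = (I − K·H)·P̄ = [4746/1205 2011/1205 3251/1205; 2011/1205 2797/2410 3207/2410; 3251/1205 3207/2410 6287/2410]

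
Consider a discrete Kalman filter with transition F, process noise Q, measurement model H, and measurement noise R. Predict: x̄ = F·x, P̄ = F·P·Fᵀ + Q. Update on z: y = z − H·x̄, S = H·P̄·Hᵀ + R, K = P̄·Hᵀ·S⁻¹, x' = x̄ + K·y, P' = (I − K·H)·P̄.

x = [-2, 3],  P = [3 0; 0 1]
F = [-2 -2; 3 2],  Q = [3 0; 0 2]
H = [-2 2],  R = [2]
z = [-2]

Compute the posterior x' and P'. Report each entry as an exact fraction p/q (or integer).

x' = [-140/193, -330/193]
P' = [305/193 264/193; 264/193 319/193]

x̄ = F·x = [-2, 0]
P̄ = F·P·Fᵀ + Q = [19 -22; -22 33]
y = z − H·x̄ = [-6]
S = H·P̄·Hᵀ + R = [386]
K = P̄·Hᵀ·S⁻¹ = [-41/193; 55/193]
x' = x̄ + K·y = [-140/193, -330/193]
P' = (I − K·H)·P̄ = [305/193 264/193; 264/193 319/193]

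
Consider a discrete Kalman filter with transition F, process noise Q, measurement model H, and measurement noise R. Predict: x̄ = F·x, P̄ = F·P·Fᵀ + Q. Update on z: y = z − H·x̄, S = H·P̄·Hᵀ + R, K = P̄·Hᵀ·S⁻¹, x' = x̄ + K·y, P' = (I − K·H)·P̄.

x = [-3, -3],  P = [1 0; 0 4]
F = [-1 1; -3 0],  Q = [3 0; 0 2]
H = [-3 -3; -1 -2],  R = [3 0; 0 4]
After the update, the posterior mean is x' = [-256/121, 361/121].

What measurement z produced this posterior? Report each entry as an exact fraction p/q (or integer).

x̄ = F·x = [0, 9]
P̄ = F·P·Fᵀ + Q = [8 3; 3 11]
S = H·P̄·Hᵀ + R = [228 117; 117 68]
K = P̄·Hᵀ·S⁻¹ = [-202/605 223/605; 23/605 -262/605]
x' − x̄ = [-256/121, -728/121] = K·y
y = (KᵀK)⁻¹·Kᵀ·(x' − x̄) = [24, 16]
z = y + H·x̄ = [24, 16] + [-27, -18] = [-3, -2]

z = [-3, -2]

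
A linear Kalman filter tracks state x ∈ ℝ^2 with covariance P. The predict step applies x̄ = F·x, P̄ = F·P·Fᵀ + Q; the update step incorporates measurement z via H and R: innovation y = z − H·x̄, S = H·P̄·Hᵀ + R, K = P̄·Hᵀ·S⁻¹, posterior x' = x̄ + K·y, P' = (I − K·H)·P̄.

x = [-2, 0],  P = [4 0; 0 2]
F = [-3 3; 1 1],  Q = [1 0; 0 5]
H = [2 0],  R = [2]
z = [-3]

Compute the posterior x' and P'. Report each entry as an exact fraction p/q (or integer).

x̄ = F·x = [6, -2]
P̄ = F·P·Fᵀ + Q = [55 -6; -6 11]
y = z − H·x̄ = [-15]
S = H·P̄·Hᵀ + R = [222]
K = P̄·Hᵀ·S⁻¹ = [55/111; -2/37]
x' = x̄ + K·y = [-53/37, -44/37]
P' = (I − K·H)·P̄ = [55/111 -2/37; -2/37 383/37]

x' = [-53/37, -44/37]
P' = [55/111 -2/37; -2/37 383/37]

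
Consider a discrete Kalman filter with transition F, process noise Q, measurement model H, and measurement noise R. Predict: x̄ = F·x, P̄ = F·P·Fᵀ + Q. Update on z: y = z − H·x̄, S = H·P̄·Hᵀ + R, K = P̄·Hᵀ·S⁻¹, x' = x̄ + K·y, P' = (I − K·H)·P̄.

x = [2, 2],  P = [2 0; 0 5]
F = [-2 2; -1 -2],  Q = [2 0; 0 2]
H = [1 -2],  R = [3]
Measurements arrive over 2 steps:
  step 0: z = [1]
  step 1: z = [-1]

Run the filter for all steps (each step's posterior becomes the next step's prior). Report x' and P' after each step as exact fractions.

step 0: x' = [-682/193, -454/193], P' = [1946/193 880/193; 880/193 536/193]
step 1: x' = [2446/21805, 15922/21805], P' = [297342/21805 154284/21805; 154284/21805 95868/21805]

step 0: x̄ = F·x = [0, -6]
step 0: P̄ = F·P·Fᵀ + Q = [30 -16; -16 24]
step 0: y = z − H·x̄ = [-11]
step 0: S = H·P̄·Hᵀ + R = [193]
step 0: K = P̄·Hᵀ·S⁻¹ = [62/193; -64/193]
step 0: x' = x̄ + K·y = [-682/193, -454/193]
step 0: P' = (I − K·H)·P̄ = [1946/193 880/193; 880/193 536/193]
step 1: x̄ = F·x = [456/193, 1590/193]
step 1: P̄ = F·P·Fᵀ + Q = [3274/193 3508/193; 3508/193 7996/193]
step 1: y = z − H·x̄ = [2531/193]
step 1: S = H·P̄·Hᵀ + R = [21805/193]
step 1: K = P̄·Hᵀ·S⁻¹ = [-3742/21805; -12484/21805]
step 1: x' = x̄ + K·y = [2446/21805, 15922/21805]
step 1: P' = (I − K·H)·P̄ = [297342/21805 154284/21805; 154284/21805 95868/21805]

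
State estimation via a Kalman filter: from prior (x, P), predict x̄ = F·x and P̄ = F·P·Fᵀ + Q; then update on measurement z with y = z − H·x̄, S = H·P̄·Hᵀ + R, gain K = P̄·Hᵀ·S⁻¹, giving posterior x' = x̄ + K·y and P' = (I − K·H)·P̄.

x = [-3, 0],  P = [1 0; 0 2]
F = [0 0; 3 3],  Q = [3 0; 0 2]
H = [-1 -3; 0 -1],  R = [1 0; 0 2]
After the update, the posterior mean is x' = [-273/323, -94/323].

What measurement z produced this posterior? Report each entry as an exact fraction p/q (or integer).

z = [2, -2]

x̄ = F·x = [0, -9]
P̄ = F·P·Fᵀ + Q = [3 0; 0 29]
S = H·P̄·Hᵀ + R = [265 87; 87 31]
K = P̄·Hᵀ·S⁻¹ = [-93/646 261/646; -87/323 -58/323]
x' − x̄ = [-273/323, 2813/323] = K·y
y = (KᵀK)⁻¹·Kᵀ·(x' − x̄) = [-25, -11]
z = y + H·x̄ = [-25, -11] + [27, 9] = [2, -2]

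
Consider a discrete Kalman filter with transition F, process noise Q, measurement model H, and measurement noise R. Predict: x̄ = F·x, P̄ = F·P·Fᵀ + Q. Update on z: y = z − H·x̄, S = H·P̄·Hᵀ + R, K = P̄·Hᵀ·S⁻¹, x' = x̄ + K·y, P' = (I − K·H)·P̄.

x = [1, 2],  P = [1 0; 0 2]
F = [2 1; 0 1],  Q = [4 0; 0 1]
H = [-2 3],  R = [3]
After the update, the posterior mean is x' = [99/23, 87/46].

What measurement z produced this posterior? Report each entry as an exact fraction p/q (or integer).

x̄ = F·x = [4, 2]
P̄ = F·P·Fᵀ + Q = [10 2; 2 3]
S = H·P̄·Hᵀ + R = [46]
K = P̄·Hᵀ·S⁻¹ = [-7/23; 5/46]
x' − x̄ = [7/23, -5/46] = K·y
y = (KᵀK)⁻¹·Kᵀ·(x' − x̄) = [-1]
z = y + H·x̄ = [-1] + [-2] = [-3]

z = [-3]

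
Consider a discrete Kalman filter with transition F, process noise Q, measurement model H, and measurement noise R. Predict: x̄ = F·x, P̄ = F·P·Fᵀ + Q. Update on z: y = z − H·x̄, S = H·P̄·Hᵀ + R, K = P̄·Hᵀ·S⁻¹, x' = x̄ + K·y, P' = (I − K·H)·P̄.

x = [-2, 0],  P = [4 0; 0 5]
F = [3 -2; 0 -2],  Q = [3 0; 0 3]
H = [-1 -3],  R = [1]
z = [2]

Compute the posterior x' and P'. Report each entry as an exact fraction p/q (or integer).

x' = [-1846/387, 356/387]
P' = [8672/387 -2851/387; -2851/387 980/387]

x̄ = F·x = [-6, 0]
P̄ = F·P·Fᵀ + Q = [59 20; 20 23]
y = z − H·x̄ = [-4]
S = H·P̄·Hᵀ + R = [387]
K = P̄·Hᵀ·S⁻¹ = [-119/387; -89/387]
x' = x̄ + K·y = [-1846/387, 356/387]
P' = (I − K·H)·P̄ = [8672/387 -2851/387; -2851/387 980/387]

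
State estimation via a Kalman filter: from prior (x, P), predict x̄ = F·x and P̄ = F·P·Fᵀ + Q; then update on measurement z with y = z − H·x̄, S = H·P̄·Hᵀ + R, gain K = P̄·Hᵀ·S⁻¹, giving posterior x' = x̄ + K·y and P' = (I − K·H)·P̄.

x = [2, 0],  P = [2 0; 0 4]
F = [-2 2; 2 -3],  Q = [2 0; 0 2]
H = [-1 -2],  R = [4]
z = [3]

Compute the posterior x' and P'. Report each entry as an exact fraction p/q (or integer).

x' = [-39/43, -38/43]
P' = [396/43 -236/43; -236/43 178/43]

x̄ = F·x = [-4, 4]
P̄ = F·P·Fᵀ + Q = [26 -32; -32 46]
y = z − H·x̄ = [7]
S = H·P̄·Hᵀ + R = [86]
K = P̄·Hᵀ·S⁻¹ = [19/43; -30/43]
x' = x̄ + K·y = [-39/43, -38/43]
P' = (I − K·H)·P̄ = [396/43 -236/43; -236/43 178/43]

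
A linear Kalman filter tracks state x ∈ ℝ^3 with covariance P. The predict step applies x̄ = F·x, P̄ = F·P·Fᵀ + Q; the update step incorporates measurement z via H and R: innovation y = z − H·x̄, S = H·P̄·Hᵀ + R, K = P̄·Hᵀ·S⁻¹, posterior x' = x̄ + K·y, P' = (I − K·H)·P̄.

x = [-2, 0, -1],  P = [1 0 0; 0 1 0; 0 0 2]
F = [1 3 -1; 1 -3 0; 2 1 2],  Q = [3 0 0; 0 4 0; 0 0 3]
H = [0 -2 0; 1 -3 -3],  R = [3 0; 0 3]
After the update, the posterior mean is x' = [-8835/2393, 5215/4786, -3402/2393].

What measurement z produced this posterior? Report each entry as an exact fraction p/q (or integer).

z = [-2, -3]

x̄ = F·x = [-1, -2, -6]
P̄ = F·P·Fᵀ + Q = [15 -8 1; -8 14 -1; 1 -1 16]
S = H·P̄·Hᵀ + R = [59 94; 94 312]
K = P̄·Hᵀ·S⁻¹ = [402/2393 155/2393; -2159/4786 -141/9572; 1190/2393 -696/2393]
x' − x̄ = [-6442/2393, 14787/4786, 10956/2393] = K·y
y = (KᵀK)⁻¹·Kᵀ·(x' − x̄) = [-6, -26]
z = y + H·x̄ = [-6, -26] + [4, 23] = [-2, -3]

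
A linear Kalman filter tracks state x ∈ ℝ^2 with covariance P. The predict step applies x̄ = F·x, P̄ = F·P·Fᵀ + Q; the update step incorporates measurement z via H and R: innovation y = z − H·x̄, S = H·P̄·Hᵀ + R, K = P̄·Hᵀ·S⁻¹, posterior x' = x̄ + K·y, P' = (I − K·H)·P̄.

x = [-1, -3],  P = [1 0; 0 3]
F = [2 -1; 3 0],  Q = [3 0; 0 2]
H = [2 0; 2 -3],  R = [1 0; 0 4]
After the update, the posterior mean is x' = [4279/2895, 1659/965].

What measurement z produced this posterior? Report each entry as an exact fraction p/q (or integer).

x̄ = F·x = [1, -3]
P̄ = F·P·Fᵀ + Q = [10 6; 6 11]
S = H·P̄·Hᵀ + R = [41 4; 4 71]
K = P̄·Hᵀ·S⁻¹ = [1412/2895 2/2895; 312/965 -303/965]
x' − x̄ = [1384/2895, 4554/965] = K·y
y = (KᵀK)⁻¹·Kᵀ·(x' − x̄) = [1, -14]
z = y + H·x̄ = [1, -14] + [2, 11] = [3, -3]

z = [3, -3]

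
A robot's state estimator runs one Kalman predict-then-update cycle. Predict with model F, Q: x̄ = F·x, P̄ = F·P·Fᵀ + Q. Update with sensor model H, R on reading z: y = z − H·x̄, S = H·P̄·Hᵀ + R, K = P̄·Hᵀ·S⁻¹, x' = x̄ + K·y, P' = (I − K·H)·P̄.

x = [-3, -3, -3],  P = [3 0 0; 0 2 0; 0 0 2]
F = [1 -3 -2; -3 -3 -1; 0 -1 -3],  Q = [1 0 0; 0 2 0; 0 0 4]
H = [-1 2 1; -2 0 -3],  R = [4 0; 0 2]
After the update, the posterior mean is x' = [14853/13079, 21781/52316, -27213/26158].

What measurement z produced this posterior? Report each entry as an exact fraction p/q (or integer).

x̄ = F·x = [12, 21, 12]
P̄ = F·P·Fᵀ + Q = [30 13 18; 13 49 12; 18 12 24]
S = H·P̄·Hᵀ + R = [214 -118; -118 554]
K = P̄·Hᵀ·S⁻¹ = [-712/13079 -2843/13079; 23211/52316 -911/52316; 969/26158 -4893/26158]
x' − x̄ = [-142095/13079, -1076855/52316, -341109/26158] = K·y
y = (KᵀK)⁻¹·Kᵀ·(x' − x̄) = [-44, 61]
z = y + H·x̄ = [-44, 61] + [42, -60] = [-2, 1]

z = [-2, 1]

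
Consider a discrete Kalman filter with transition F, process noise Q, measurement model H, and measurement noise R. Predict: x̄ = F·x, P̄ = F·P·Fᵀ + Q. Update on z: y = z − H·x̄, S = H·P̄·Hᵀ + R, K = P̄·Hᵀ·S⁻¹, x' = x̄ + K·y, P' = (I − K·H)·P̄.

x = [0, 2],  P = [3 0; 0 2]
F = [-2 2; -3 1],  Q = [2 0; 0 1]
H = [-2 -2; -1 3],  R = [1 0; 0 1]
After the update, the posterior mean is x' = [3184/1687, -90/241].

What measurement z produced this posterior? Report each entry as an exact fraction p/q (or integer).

z = [-3, -3]

x̄ = F·x = [4, 2]
P̄ = F·P·Fᵀ + Q = [22 22; 22 30]
S = H·P̄·Hᵀ + R = [385 -224; -224 161]
K = P̄·Hᵀ·S⁻¹ = [-88/241 -396/1687; -216/1687 412/1687]
x' − x̄ = [-3564/1687, -572/241] = K·y
y = (KᵀK)⁻¹·Kᵀ·(x' − x̄) = [9, -5]
z = y + H·x̄ = [9, -5] + [-12, 2] = [-3, -3]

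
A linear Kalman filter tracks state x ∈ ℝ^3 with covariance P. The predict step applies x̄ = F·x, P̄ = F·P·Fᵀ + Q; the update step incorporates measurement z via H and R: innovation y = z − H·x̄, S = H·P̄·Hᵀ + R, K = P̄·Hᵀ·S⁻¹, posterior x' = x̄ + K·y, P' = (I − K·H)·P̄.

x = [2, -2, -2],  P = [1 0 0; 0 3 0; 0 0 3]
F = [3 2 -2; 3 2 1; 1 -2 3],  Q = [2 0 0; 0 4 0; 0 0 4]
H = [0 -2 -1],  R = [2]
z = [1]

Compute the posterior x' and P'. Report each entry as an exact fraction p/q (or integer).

x' = [945/158, -28/79, -22/79]
P' = [5521/158 1101/79 -2199/79; 1101/79 644/79 -1232/79; -2199/79 -1232/79 2508/79]

x̄ = F·x = [6, 0, 0]
P̄ = F·P·Fᵀ + Q = [35 15 -27; 15 28 0; -27 0 44]
y = z − H·x̄ = [1]
S = H·P̄·Hᵀ + R = [158]
K = P̄·Hᵀ·S⁻¹ = [-3/158; -28/79; -22/79]
x' = x̄ + K·y = [945/158, -28/79, -22/79]
P' = (I − K·H)·P̄ = [5521/158 1101/79 -2199/79; 1101/79 644/79 -1232/79; -2199/79 -1232/79 2508/79]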